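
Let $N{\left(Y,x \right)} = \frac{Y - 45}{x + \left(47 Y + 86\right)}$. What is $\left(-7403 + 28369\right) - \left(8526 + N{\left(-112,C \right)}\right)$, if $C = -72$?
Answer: $\frac{65309843}{5250} \approx 12440.0$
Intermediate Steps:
$N{\left(Y,x \right)} = \frac{-45 + Y}{86 + x + 47 Y}$ ($N{\left(Y,x \right)} = \frac{-45 + Y}{x + \left(86 + 47 Y\right)} = \frac{-45 + Y}{86 + x + 47 Y}$)
$\left(-7403 + 28369\right) - \left(8526 + N{\left(-112,C \right)}\right) = \left(-7403 + 28369\right) - \left(8526 + \frac{-45 - 112}{86 - 72 + 47 \left(-112\right)}\right) = 20966 - \left(8526 + \frac{1}{86 - 72 - 5264} \left(-157\right)\right) = 20966 - \left(8526 + \frac{1}{-5250} \left(-157\right)\right) = 20966 - \left(8526 - - \frac{157}{5250}\right) = 20966 - \frac{44761657}{5250} = \frac{65309843}{5250}$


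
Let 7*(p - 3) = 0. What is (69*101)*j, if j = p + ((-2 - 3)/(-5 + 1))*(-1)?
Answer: 48783/4 ≈ 12196.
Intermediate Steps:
p = 3 (p = 3 + (⅐)*0 = 3 + 0 = 3)
j = 7/4 (j = 3 + ((-2 - 3)/(-5 + 1))*(-1) = 3 - 5/(-4)*(-1) = 3 - 5*(-¼)*(-1) = 3 + (5/4)*(-1) = 3 - 5/4 = 7/4 ≈ 1.7500)
(69*101)*j = (69*101)*(7/4) = 6969*(7/4) = 48783/4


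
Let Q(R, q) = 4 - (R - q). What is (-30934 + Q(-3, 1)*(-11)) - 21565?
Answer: -52587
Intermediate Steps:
Q(R, q) = 4 + q - R (Q(R, q) = 4 + (q - R) = 4 + q - R)
(-30934 + Q(-3, 1)*(-11)) - 21565 = (-30934 + (4 + 1 - 1*(-3))*(-11)) - 21565 = (-30934 + (4 + 1 + 3)*(-11)) - 21565 = (-30934 + 8*(-11)) - 21565 = (-30934 - 88) - 21565 = -31022 - 21565 = -52587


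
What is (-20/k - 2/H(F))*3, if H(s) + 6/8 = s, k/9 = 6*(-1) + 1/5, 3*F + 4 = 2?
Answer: 7964/1479 ≈ 5.3847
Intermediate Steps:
F = -2/3 (F = -4/3 + (1/3)*2 = -4/3 + 2/3 = -2/3 ≈ -0.66667)
k = -261/5 (k = 9*(6*(-1) + 1/5) = 9*(-6 + 1/5) = 9*(-29/5) = -261/5 ≈ -52.200)
H(s) = -3/4 + s
(-20/k - 2/H(F))*3 = (-20/(-261/5) - 2/(-3/4 - 2/3))*3 = (-20*(-5/261) - 2/(-17/12))*3 = (100/261 - 2*(-12/17))*3 = (100/261 + 24/17)*3 = (7964/4437)*3 = 7964/1479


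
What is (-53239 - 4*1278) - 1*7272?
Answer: -65623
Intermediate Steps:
(-53239 - 4*1278) - 1*7272 = (-53239 - 5112) - 7272 = -58351 - 7272 = -65623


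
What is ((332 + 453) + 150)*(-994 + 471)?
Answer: -489005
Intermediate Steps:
((332 + 453) + 150)*(-994 + 471) = (785 + 150)*(-523) = 935*(-523) = -489005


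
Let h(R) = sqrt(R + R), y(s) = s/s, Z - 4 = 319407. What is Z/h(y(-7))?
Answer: 319411*sqrt(2)/2 ≈ 2.2586e+5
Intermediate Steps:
Z = 319411 (Z = 4 + 319407 = 319411)
y(s) = 1
h(R) = sqrt(2)*sqrt(R) (h(R) = sqrt(2*R) = sqrt(2)*sqrt(R))
Z/h(y(-7)) = 319411/((sqrt(2)*sqrt(1))) = 319411/((sqrt(2)*1)) = 319411/(sqrt(2)) = 319411*(sqrt(2)/2) = 319411*sqrt(2)/2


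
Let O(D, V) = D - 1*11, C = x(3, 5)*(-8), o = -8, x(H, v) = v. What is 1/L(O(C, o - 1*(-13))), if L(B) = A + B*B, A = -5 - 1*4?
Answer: 1/2592 ≈ 0.00038580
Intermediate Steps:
C = -40 (C = 5*(-8) = -40)
A = -9 (A = -5 - 4 = -9)
O(D, V) = -11 + D (O(D, V) = D - 11 = -11 + D)
L(B) = -9 + B² (L(B) = -9 + B*B = -9 + B²)
1/L(O(C, o - 1*(-13))) = 1/(-9 + (-11 - 40)²) = 1/(-9 + (-51)²) = 1/(-9 + 2601) = 1/2592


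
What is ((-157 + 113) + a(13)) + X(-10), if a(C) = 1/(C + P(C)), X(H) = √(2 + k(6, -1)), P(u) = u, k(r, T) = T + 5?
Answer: -1143/26 + √6 ≈ -41.512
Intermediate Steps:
k(r, T) = 5 + T
X(H) = √6 (X(H) = √(2 + (5 - 1)) = √(2 + 4) = √6)
a(C) = 1/(2*C) (a(C) = 1/(C + C) = 1/(2*C))
((-157 + 113) + a(13)) + X(-10) = ((-157 + 113) + (½)/13) + √6 = (-44 + (½)*(1/13)) + √6 = (-44 + 1/26) + √6 = -1143/26 + √6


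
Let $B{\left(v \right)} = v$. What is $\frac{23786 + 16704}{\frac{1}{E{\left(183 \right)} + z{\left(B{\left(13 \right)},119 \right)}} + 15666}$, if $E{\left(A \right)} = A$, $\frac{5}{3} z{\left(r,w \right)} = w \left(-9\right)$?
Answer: $\frac{93046020}{36000463} \approx 2.5846$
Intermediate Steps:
$z{\left(r,w \right)} = - \frac{27 w}{5}$ ($z{\left(r,w \right)} = \frac{3 w \left(-9\right)}{5} = \frac{3 \left(- 9 w\right)}{5} = - \frac{27 w}{5}$)
$\frac{23786 + 16704}{\frac{1}{E{\left(183 \right)} + z{\left(B{\left(13 \right)},119 \right)}} + 15666} = \frac{23786 + 16704}{\frac{1}{183 - \frac{3213}{5}} + 15666} = \frac{40490}{\frac{1}{183 - \frac{3213}{5}} + 15666} = \frac{40490}{\frac{1}{- \frac{2298}{5}} + 15666} = \frac{40490}{- \frac{5}{2298} + 15666} = \frac{40490}{\frac{36000463}{2298}} = 40490 \cdot \frac{2298}{36000463} = \frac{93046020}{36000463}$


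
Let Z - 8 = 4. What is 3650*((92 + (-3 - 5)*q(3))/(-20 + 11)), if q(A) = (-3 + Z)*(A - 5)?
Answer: -861400/9 ≈ -95711.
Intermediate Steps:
Z = 12 (Z = 8 + 4 = 12)
q(A) = -45 + 9*A (q(A) = (-3 + 12)*(A - 5) = 9*(-5 + A) = -45 + 9*A)
3650*((92 + (-3 - 5)*q(3))/(-20 + 11)) = 3650*((92 + (-3 - 5)*(-45 + 9*3))/(-20 + 11)) = 3650*((92 - 8*(-45 + 27))/(-9)) = 3650*((92 - 8*(-18))*(-⅑)) = 3650*((92 + 144)*(-⅑)) = 3650*(236*(-⅑)) = 3650*(-236/9) = -861400/9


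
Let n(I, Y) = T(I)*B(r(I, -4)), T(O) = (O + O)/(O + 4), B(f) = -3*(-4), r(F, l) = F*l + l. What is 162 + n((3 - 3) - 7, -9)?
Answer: 218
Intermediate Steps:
r(F, l) = l + F*l
B(f) = 12
T(O) = 2*O/(4 + O) (T(O) = (2*O)/(4 + O) = 2*O/(4 + O))
n(I, Y) = 24*I/(4 + I) (n(I, Y) = (2*I/(4 + I))*12 = 24*I/(4 + I))
162 + n((3 - 3) - 7, -9) = 162 + 24*((3 - 3) - 7)/(4 + ((3 - 3) - 7)) = 162 + 24*(0 - 7)/(4 + (0 - 7)) = 162 + 24*(-7)/(4 - 7) = 162 + 24*(-7)/(-3) = 162 + 24*(-7)*(-⅓) = 162 + 56 = 218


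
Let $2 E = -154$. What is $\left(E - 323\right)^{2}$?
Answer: $160000$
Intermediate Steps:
$E = -77$ ($E = \frac{1}{2} \left(-154\right) = -77$)
$\left(E - 323\right)^{2} = \left(-77 - 323\right)^{2} = \left(-400\right)^{2} = 160000$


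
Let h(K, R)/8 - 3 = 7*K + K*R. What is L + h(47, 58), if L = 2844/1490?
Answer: 18227102/745 ≈ 24466.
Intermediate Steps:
h(K, R) = 24 + 56*K + 8*K*R (h(K, R) = 24 + 8*(7*K + K*R) = 24 + (56*K + 8*K*R) = 24 + 56*K + 8*K*R)
L = 1422/745 (L = 2844*(1/1490) = 1422/745 ≈ 1.9087)
L + h(47, 58) = 1422/745 + (24 + 56*47 + 8*47*58) = 1422/745 + (24 + 2632 + 21808) = 1422/745 + 24464 = 18227102/745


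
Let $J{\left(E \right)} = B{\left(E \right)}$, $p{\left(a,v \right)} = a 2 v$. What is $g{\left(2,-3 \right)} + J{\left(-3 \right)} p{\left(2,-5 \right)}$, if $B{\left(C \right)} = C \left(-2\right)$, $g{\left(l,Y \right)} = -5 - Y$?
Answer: $-122$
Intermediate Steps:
$p{\left(a,v \right)} = 2 a v$
$B{\left(C \right)} = - 2 C$
$J{\left(E \right)} = - 2 E$
$g{\left(2,-3 \right)} + J{\left(-3 \right)} p{\left(2,-5 \right)} = \left(-5 - -3\right) + \left(-2\right) \left(-3\right) 2 \cdot 2 \left(-5\right) = \left(-5 + 3\right) + 6 \left(-20\right) = -2 - 120 = -122$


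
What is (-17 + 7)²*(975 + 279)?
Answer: 125400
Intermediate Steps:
(-17 + 7)²*(975 + 279) = (-10)²*1254 = 100*1254 = 125400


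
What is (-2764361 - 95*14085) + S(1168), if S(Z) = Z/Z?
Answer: -4102435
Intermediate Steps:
S(Z) = 1
(-2764361 - 95*14085) + S(1168) = (-2764361 - 95*14085) + 1 = (-2764361 - 1338075) + 1 = -4102436 + 1 = -4102435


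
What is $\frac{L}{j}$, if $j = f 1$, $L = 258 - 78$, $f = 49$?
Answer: $\frac{180}{49} \approx 3.6735$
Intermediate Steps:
$L = 180$
$j = 49$ ($j = 49 \cdot 1 = 49$)
$\frac{L}{j} = \frac{180}{49}$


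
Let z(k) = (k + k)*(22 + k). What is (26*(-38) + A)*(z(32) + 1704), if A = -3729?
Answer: -24339720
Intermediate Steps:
z(k) = 2*k*(22 + k) (z(k) = (2*k)*(22 + k) = 2*k*(22 + k))
(26*(-38) + A)*(z(32) + 1704) = (26*(-38) - 3729)*(2*32*(22 + 32) + 1704) = (-988 - 3729)*(2*32*54 + 1704) = -4717*(3456 + 1704) = -4717*5160 = -24339720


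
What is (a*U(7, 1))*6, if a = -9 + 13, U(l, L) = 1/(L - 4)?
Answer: -8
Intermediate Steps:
U(l, L) = 1/(-4 + L)
a = 4
(a*U(7, 1))*6 = (4/(-4 + 1))*6 = (4/(-3))*6 = (4*(-1/3))*6 = -4/3*6 = -8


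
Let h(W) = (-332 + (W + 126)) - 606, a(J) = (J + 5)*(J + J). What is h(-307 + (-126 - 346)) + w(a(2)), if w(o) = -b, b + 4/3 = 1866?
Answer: -10367/3 ≈ -3455.7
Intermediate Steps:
b = 5594/3 (b = -4/3 + 1866 = 5594/3 ≈ 1864.7)
a(J) = 2*J*(5 + J) (a(J) = (5 + J)*(2*J) = 2*J*(5 + J))
w(o) = -5594/3 (w(o) = -1*5594/3 = -5594/3)
h(W) = -812 + W (h(W) = (-332 + (126 + W)) - 606 = (-206 + W) - 606 = -812 + W)
h(-307 + (-126 - 346)) + w(a(2)) = (-812 + (-307 + (-126 - 346))) - 5594/3 = (-812 + (-307 - 472)) - 5594/3 = (-812 - 779) - 5594/3 = -1591 - 5594/3 = -10367/3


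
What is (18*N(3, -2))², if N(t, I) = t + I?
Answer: 324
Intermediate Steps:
N(t, I) = I + t
(18*N(3, -2))² = (18*(-2 + 3))² = (18*1)² = 18² = 324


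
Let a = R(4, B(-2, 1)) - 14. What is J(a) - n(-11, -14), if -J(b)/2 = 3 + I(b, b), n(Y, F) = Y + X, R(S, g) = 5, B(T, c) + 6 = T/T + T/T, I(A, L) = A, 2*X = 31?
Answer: 15/2 ≈ 7.5000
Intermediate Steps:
X = 31/2 (X = (½)*31 = 31/2 ≈ 15.500)
B(T, c) = -4 (B(T, c) = -6 + (T/T + T/T) = -6 + (1 + 1) = -6 + 2 = -4)
n(Y, F) = 31/2 + Y (n(Y, F) = Y + 31/2 = 31/2 + Y)
a = -9 (a = 5 - 14 = -9)
J(b) = -6 - 2*b (J(b) = -2*(3 + b) = -6 - 2*b)
J(a) - n(-11, -14) = (-6 - 2*(-9)) - (31/2 - 11) = (-6 + 18) - 1*9/2 = 12 - 9/2 = 15/2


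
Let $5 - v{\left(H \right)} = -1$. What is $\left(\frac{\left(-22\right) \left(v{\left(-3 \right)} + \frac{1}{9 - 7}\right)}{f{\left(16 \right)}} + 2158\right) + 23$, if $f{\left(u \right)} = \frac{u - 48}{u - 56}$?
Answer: $\frac{8009}{4} \approx 2002.3$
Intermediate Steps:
$f{\left(u \right)} = \frac{-48 + u}{-56 + u}$
$v{\left(H \right)} = 6$ ($v{\left(H \right)} = 5 - -1 = 5 + 1 = 6$)
$\left(\frac{\left(-22\right) \left(v{\left(-3 \right)} + \frac{1}{9 - 7}\right)}{f{\left(16 \right)}} + 2158\right) + 23 = \left(\frac{\left(-22\right) \left(6 + \frac{1}{9 - 7}\right)}{\frac{1}{-56 + 16} \left(-48 + 16\right)} + 2158\right) + 23 = \left(\frac{\left(-22\right) \left(6 + \frac{1}{2}\right)}{\frac{1}{-40} \left(-32\right)} + 2158\right) + 23 = \left(\frac{\left(-22\right) \left(6 + \frac{1}{2}\right)}{\left(- \frac{1}{40}\right) \left(-32\right)} + 2158\right) + 23 = \left(\frac{\left(-22\right) \frac{13}{2}}{\frac{4}{5}} + 2158\right) + 23 = \left(\left(-143\right) \frac{5}{4} + 2158\right) + 23 = \left(- \frac{715}{4} + 2158\right) + 23 = \frac{7917}{4} + 23 = \frac{8009}{4}$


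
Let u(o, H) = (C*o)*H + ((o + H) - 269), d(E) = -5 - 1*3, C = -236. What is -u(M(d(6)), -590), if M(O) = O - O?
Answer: 859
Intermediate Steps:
d(E) = -8 (d(E) = -5 - 3 = -8)
M(O) = 0
u(o, H) = -269 + H + o - 236*H*o (u(o, H) = (-236*o)*H + ((o + H) - 269) = -236*H*o + ((H + o) - 269) = -236*H*o + (-269 + H + o) = -269 + H + o - 236*H*o)
-u(M(d(6)), -590) = -(-269 - 590 + 0 - 236*(-590)*0) = -(-269 - 590 + 0 + 0) = -1*(-859) = 859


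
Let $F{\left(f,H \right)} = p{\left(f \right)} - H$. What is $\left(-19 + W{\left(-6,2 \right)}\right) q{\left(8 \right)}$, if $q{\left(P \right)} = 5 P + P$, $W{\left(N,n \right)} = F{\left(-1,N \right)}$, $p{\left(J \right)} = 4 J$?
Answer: $-816$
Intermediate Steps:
$F{\left(f,H \right)} = - H + 4 f$ ($F{\left(f,H \right)} = 4 f - H = - H + 4 f$)
$W{\left(N,n \right)} = -4 - N$ ($W{\left(N,n \right)} = - N + 4 \left(-1\right) = - N - 4 = -4 - N$)
$q{\left(P \right)} = 6 P$
$\left(-19 + W{\left(-6,2 \right)}\right) q{\left(8 \right)} = \left(-19 - -2\right) 6 \cdot 8 = \left(-19 + \left(-4 + 6\right)\right) 48 = \left(-19 + 2\right) 48 = \left(-17\right) 48 = -816$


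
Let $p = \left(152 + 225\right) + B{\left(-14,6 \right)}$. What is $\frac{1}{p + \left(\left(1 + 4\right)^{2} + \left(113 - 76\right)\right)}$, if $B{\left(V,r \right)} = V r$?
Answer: $\frac{1}{355} \approx 0.0028169$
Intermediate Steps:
$p = 293$ ($p = \left(152 + 225\right) - 84 = 377 - 84 = 293$)
$\frac{1}{p + \left(\left(1 + 4\right)^{2} + \left(113 - 76\right)\right)} = \frac{1}{293 + \left(\left(1 + 4\right)^{2} + \left(113 - 76\right)\right)} = \frac{1}{293 + \left(5^{2} + \left(113 - 76\right)\right)} = \frac{1}{293 + \left(25 + 37\right)} = \frac{1}{293 + 62} = \frac{1}{355}$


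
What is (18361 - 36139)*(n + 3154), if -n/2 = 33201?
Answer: 1124422944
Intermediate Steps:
n = -66402 (n = -2*33201 = -66402)
(18361 - 36139)*(n + 3154) = (18361 - 36139)*(-66402 + 3154) = -17778*(-63248) = 1124422944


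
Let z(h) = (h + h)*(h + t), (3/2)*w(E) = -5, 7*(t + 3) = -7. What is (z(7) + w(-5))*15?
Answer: 580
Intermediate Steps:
t = -4 (t = -3 + (1/7)*(-7) = -3 - 1 = -4)
w(E) = -10/3 (w(E) = (2/3)*(-5) = -10/3)
z(h) = 2*h*(-4 + h) (z(h) = (h + h)*(h - 4) = (2*h)*(-4 + h) = 2*h*(-4 + h))
(z(7) + w(-5))*15 = (2*7*(-4 + 7) - 10/3)*15 = (2*7*3 - 10/3)*15 = (42 - 10/3)*15 = (116/3)*15 = 580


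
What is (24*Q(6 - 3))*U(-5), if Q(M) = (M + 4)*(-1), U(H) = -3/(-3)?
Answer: -168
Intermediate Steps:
U(H) = 1 (U(H) = -3*(-1/3) = 1)
Q(M) = -4 - M (Q(M) = (4 + M)*(-1) = -4 - M)
(24*Q(6 - 3))*U(-5) = (24*(-4 - (6 - 3)))*1 = (24*(-4 - 1*3))*1 = (24*(-4 - 3))*1 = (24*(-7))*1 = -168*1 = -168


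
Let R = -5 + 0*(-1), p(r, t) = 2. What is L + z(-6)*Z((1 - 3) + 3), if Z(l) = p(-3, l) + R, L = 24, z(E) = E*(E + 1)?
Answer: -66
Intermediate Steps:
z(E) = E*(1 + E)
R = -5 (R = -5 + 0 = -5)
Z(l) = -3 (Z(l) = 2 - 5 = -3)
L + z(-6)*Z((1 - 3) + 3) = 24 - 6*(1 - 6)*(-3) = 24 - 6*(-5)*(-3) = 24 + 30*(-3) = 24 - 90 = -66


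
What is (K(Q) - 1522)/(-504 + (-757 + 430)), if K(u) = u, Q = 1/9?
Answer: 13697/7479 ≈ 1.8314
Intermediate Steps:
Q = ⅑ ≈ 0.11111
(K(Q) - 1522)/(-504 + (-757 + 430)) = (⅑ - 1522)/(-504 + (-757 + 430)) = -13697/(9*(-504 - 327)) = -13697/9/(-831) = -13697/9*(-1/831) = 13697/7479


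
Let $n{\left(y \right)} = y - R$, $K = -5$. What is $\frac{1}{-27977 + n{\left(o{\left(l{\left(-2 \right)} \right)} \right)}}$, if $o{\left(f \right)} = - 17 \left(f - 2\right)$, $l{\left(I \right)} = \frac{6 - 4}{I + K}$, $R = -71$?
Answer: $- \frac{7}{195070} \approx -3.5885 \cdot 10^{-5}$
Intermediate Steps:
$l{\left(I \right)} = \frac{2}{-5 + I}$ ($l{\left(I \right)} = \frac{6 - 4}{I - 5} = \frac{2}{-5 + I}$)
$o{\left(f \right)} = 34 - 17 f$ ($o{\left(f \right)} = - 17 \left(-2 + f\right) = 34 - 17 f$)
$n{\left(y \right)} = 71 + y$ ($n{\left(y \right)} = y - -71 = y + 71 = 71 + y$)
$\frac{1}{-27977 + n{\left(o{\left(l{\left(-2 \right)} \right)} \right)}} = \frac{1}{-27977 + \left(71 + \left(34 - 17 \frac{2}{-5 - 2}\right)\right)} = \frac{1}{-27977 + \left(71 + \left(34 - 17 \frac{2}{-7}\right)\right)} = \frac{1}{-27977 + \left(71 + \left(34 - 17 \cdot 2 \left(- \frac{1}{7}\right)\right)\right)} = \frac{1}{-27977 + \left(71 + \left(34 - - \frac{34}{7}\right)\right)} = \frac{1}{-27977 + \left(71 + \left(34 + \frac{34}{7}\right)\right)} = \frac{1}{-27977 + \left(71 + \frac{272}{7}\right)} = \frac{1}{-27977 + \frac{769}{7}} = \frac{1}{- \frac{195070}{7}} = - \frac{7}{195070}$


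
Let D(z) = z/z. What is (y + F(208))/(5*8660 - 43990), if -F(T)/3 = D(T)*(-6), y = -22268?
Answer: 2225/69 ≈ 32.246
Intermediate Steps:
D(z) = 1
F(T) = 18 (F(T) = -3*(-6) = 18)
(y + F(208))/(5*8660 - 43990) = (-22268 + 18)/(5*8660 - 43990) = -22250/(43300 - 43990) = -22250/(-690) = -22250*(-1/690) = 2225/69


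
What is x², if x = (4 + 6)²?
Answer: 10000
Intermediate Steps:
x = 100 (x = 10² = 100)
x² = 100² = 10000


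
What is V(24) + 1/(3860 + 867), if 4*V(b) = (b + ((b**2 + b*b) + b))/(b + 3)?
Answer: 472709/42543 ≈ 11.111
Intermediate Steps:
V(b) = (2*b + 2*b**2)/(4*(3 + b)) (V(b) = ((b + ((b**2 + b*b) + b))/(b + 3))/4 = ((b + ((b**2 + b**2) + b))/(3 + b))/4 = ((b + (2*b**2 + b))/(3 + b))/4 = ((b + (b + 2*b**2))/(3 + b))/4 = ((2*b + 2*b**2)/(3 + b))/4 = (2*b + 2*b**2)/(4*(3 + b)))
V(24) + 1/(3860 + 867) = (1/2)*24*(1 + 24)/(3 + 24) + 1/(3860 + 867) = (1/2)*24*25/27 + 1/4727 = (1/2)*24*(1/27)*25 + 1/4727 = 100/9 + 1/4727 = 472709/42543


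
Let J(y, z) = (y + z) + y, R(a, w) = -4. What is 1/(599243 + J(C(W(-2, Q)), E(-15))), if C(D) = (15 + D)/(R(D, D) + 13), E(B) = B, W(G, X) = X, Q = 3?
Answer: 1/599232 ≈ 1.6688e-6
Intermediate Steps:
C(D) = 5/3 + D/9 (C(D) = (15 + D)/(-4 + 13) = (15 + D)/9 = (15 + D)*(⅑) = 5/3 + D/9)
J(y, z) = z + 2*y
1/(599243 + J(C(W(-2, Q)), E(-15))) = 1/(599243 + (-15 + 2*(5/3 + (⅑)*3))) = 1/(599243 + (-15 + 2*(5/3 + ⅓))) = 1/(599243 + (-15 + 2*2)) = 1/(599243 + (-15 + 4)) = 1/(599243 - 11) = 1/599232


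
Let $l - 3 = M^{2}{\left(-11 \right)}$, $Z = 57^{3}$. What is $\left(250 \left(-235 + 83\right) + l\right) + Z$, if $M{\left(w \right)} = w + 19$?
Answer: $147260$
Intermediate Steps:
$M{\left(w \right)} = 19 + w$
$Z = 185193$
$l = 67$ ($l = 3 + \left(19 - 11\right)^{2} = 3 + 8^{2} = 3 + 64 = 67$)
$\left(250 \left(-235 + 83\right) + l\right) + Z = \left(250 \left(-235 + 83\right) + 67\right) + 185193 = \left(250 \left(-152\right) + 67\right) + 185193 = \left(-38000 + 67\right) + 185193 = -37933 + 185193 = 147260$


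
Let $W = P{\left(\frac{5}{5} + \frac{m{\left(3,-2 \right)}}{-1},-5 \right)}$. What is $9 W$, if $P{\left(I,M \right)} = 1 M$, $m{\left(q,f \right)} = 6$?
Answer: $-45$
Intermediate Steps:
$P{\left(I,M \right)} = M$
$W = -5$
$9 W = 9 \left(-5\right) = -45$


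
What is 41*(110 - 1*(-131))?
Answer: 9881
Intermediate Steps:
41*(110 - 1*(-131)) = 41*(110 + 131) = 41*241 = 9881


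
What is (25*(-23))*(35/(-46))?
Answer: 875/2 ≈ 437.50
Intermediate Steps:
(25*(-23))*(35/(-46)) = -20125*(-1)/46 = -575*(-35/46) = 875/2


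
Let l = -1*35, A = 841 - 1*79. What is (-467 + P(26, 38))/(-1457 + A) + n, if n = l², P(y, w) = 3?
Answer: 851839/695 ≈ 1225.7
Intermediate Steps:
A = 762 (A = 841 - 79 = 762)
l = -35
n = 1225 (n = (-35)² = 1225)
(-467 + P(26, 38))/(-1457 + A) + n = (-467 + 3)/(-1457 + 762) + 1225 = -464/(-695) + 1225 = -464*(-1/695) + 1225 = 464/695 + 1225 = 851839/695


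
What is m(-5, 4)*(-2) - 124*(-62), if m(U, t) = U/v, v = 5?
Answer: 7690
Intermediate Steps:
m(U, t) = U/5
m(-5, 4)*(-2) - 124*(-62) = ((⅕)*(-5))*(-2) - 124*(-62) = -1*(-2) + 7688 = 2 + 7688 = 7690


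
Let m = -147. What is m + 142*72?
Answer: 10077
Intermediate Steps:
m + 142*72 = -147 + 142*72 = -147 + 10224 = 10077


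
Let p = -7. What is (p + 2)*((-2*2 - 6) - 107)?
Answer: 585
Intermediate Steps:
(p + 2)*((-2*2 - 6) - 107) = (-7 + 2)*((-2*2 - 6) - 107) = -5*((-4 - 6) - 107) = -5*(-10 - 107) = -5*(-117) = 585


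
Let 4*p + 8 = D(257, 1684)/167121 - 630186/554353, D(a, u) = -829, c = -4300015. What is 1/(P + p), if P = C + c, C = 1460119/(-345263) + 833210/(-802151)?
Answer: -14661741161083053451068/63045817661306749211168809657 ≈ -2.3256e-7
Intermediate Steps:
p = -846929094847/370576110852 (p = -2 + (-829/167121 - 630186/554353)/4 = -2 + (¼)*(-105776873143/92644027713) = -2 - 105776873143/370576110852 = -846929094847/370576110852 ≈ -2.2854)
C = -208416071457/39564722959 (C = 1460119*(-1/345263) + 833210*(-1/802151) = -1460119/345263 - 119030/114593 = -208416071457/39564722959 ≈ -5.2677)
P = -170129110610615842/39564722959 (P = -208416071457/39564722959 - 4300015 = -170129110610615842/39564722959 ≈ -4.3000e+6)
1/(P + p) = 1/(-170129110610615842/39564722959 - 846929094847/370576110852) = 1/(-63045817661306749211168809657/14661741161083053451068) = -14661741161083053451068/63045817661306749211168809657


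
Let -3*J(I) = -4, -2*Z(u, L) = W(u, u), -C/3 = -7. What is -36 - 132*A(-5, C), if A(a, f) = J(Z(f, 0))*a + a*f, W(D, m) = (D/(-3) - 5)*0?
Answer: 14704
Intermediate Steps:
C = 21 (C = -3*(-7) = 21)
W(D, m) = 0 (W(D, m) = (D*(-1/3) - 5)*0 = (-D/3 - 5)*0 = (-5 - D/3)*0 = 0)
Z(u, L) = 0 (Z(u, L) = -1/2*0 = 0)
J(I) = 4/3 (J(I) = -1/3*(-4) = 4/3)
A(a, f) = 4*a/3 + a*f
-36 - 132*A(-5, C) = -36 - 44*(-5)*(4 + 3*21) = -36 - 44*(-5)*(4 + 63) = -36 - 44*(-5)*67 = -36 - 132*(-335/3) = -36 + 14740 = 14704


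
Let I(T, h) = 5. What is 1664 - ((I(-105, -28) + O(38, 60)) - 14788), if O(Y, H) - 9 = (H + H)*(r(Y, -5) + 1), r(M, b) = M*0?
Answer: 16318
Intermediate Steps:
r(M, b) = 0
O(Y, H) = 9 + 2*H (O(Y, H) = 9 + (H + H)*(0 + 1) = 9 + (2*H)*1 = 9 + 2*H)
1664 - ((I(-105, -28) + O(38, 60)) - 14788) = 1664 - ((5 + (9 + 2*60)) - 14788) = 1664 - ((5 + (9 + 120)) - 14788) = 1664 - ((5 + 129) - 14788) = 1664 - (134 - 14788) = 1664 - 1*(-14654) = 1664 + 14654 = 16318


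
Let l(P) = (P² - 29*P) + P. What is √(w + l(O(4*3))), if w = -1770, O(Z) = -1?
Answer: I*√1741 ≈ 41.725*I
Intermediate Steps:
l(P) = P² - 28*P
√(w + l(O(4*3))) = √(-1770 - (-28 - 1)) = √(-1770 - 1*(-29)) = √(-1770 + 29) = √(-1741) = I*√1741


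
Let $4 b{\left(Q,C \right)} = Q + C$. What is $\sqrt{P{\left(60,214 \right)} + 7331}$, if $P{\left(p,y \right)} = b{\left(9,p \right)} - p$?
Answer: $\frac{\sqrt{29153}}{2} \approx 85.371$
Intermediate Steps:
$b{\left(Q,C \right)} = \frac{C}{4} + \frac{Q}{4}$ ($b{\left(Q,C \right)} = \frac{Q + C}{4} = \frac{C + Q}{4} = \frac{C}{4} + \frac{Q}{4}$)
$P{\left(p,y \right)} = \frac{9}{4} - \frac{3 p}{4}$ ($P{\left(p,y \right)} = \left(\frac{p}{4} + \frac{1}{4} \cdot 9\right) - p = \left(\frac{p}{4} + \frac{9}{4}\right) - p = \left(\frac{9}{4} + \frac{p}{4}\right) - p = \frac{9}{4} - \frac{3 p}{4}$)
$\sqrt{P{\left(60,214 \right)} + 7331} = \sqrt{\left(\frac{9}{4} - 45\right) + 7331} = \sqrt{- \frac{171}{4} + 7331} = \sqrt{\frac{29153}{4}} = \frac{\sqrt{29153}}{2}$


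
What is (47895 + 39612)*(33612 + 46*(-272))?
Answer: 1846397700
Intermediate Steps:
(47895 + 39612)*(33612 + 46*(-272)) = 87507*(33612 - 12512) = 87507*21100 = 1846397700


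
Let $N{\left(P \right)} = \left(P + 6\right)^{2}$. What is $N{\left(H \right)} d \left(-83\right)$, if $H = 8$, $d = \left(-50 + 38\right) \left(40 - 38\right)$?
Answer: $390432$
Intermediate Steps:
$d = -24$ ($d = \left(-12\right) 2 = -24$)
$N{\left(P \right)} = \left(6 + P\right)^{2}$
$N{\left(H \right)} d \left(-83\right) = \left(6 + 8\right)^{2} \left(-24\right) \left(-83\right) = 14^{2} \left(-24\right) \left(-83\right) = 196 \left(-24\right) \left(-83\right) = \left(-4704\right) \left(-83\right) = 390432$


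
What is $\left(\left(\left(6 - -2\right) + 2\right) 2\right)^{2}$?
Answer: $400$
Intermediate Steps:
$\left(\left(\left(6 - -2\right) + 2\right) 2\right)^{2} = \left(\left(\left(6 + 2\right) + 2\right) 2\right)^{2} = \left(\left(8 + 2\right) 2\right)^{2} = \left(10 \cdot 2\right)^{2} = 20^{2} = 400$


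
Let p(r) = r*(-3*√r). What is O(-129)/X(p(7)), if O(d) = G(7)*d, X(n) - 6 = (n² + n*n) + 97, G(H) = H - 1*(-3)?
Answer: -1290/6277 ≈ -0.20551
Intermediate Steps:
G(H) = 3 + H (G(H) = H + 3 = 3 + H)
p(r) = -3*r^(3/2)
X(n) = 103 + 2*n² (X(n) = 6 + ((n² + n*n) + 97) = 6 + ((n² + n²) + 97) = 6 + (2*n² + 97) = 6 + (97 + 2*n²) = 103 + 2*n²)
O(d) = 10*d (O(d) = (3 + 7)*d = 10*d)
O(-129)/X(p(7)) = (10*(-129))/(103 + 2*(-21*√7)²) = -1290/(103 + 2*(-21*√7)²) = -1290/(103 + 2*3087) = -1290/(103 + 6174) = -1290/6277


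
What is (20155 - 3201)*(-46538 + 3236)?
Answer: -734142108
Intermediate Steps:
(20155 - 3201)*(-46538 + 3236) = 16954*(-43302) = -734142108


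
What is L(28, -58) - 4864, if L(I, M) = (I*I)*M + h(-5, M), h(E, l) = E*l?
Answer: -50046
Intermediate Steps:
L(I, M) = -5*M + M*I² (L(I, M) = (I*I)*M - 5*M = I²*M - 5*M = M*I² - 5*M = -5*M + M*I²)
L(28, -58) - 4864 = -58*(-5 + 28²) - 4864 = -58*(-5 + 784) - 4864 = -58*779 - 4864 = -45182 - 4864 = -50046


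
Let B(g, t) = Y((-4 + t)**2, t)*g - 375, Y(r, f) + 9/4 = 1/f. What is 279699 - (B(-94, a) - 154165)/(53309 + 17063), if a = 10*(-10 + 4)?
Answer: 73811746331/263895 ≈ 2.7970e+5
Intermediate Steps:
a = -60 (a = 10*(-6) = -60)
Y(r, f) = -9/4 + 1/f
B(g, t) = -375 + g*(-9/4 + 1/t) (B(g, t) = (-9/4 + 1/t)*g - 375 = g*(-9/4 + 1/t) - 375 = -375 + g*(-9/4 + 1/t))
279699 - (B(-94, a) - 154165)/(53309 + 17063) = 279699 - ((-375 - 9/4*(-94) - 94/(-60)) - 154165)/(53309 + 17063) = 279699 - ((-375 + 423/2 - 94*(-1/60)) - 154165)/70372 = 279699 - ((-375 + 423/2 + 47/30) - 154165)/70372 = 279699 - (-2429/15 - 154165)/70372 = 279699 - (-2314904)/(15*70372) = 279699 - 1*(-578726/263895) = 279699 + 578726/263895 = 73811746331/263895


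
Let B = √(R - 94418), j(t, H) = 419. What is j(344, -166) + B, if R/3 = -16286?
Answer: 419 + 14*I*√731 ≈ 419.0 + 378.52*I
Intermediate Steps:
R = -48858 (R = 3*(-16286) = -48858)
B = 14*I*√731 (B = √(-48858 - 94418) = √(-143276) = 14*I*√731 ≈ 378.52*I)
j(344, -166) + B = 419 + 14*I*√731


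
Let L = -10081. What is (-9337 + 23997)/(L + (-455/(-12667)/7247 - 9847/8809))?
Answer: -11854755797995060/8152867993882529 ≈ -1.4541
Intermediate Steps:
(-9337 + 23997)/(L + (-455/(-12667)/7247 - 9847/8809)) = (-9337 + 23997)/(-10081 + (-455/(-12667)/7247 - 9847/8809)) = 14660/(-10081 + (-455*(-1/12667)*(1/7247) - 9847*1/8809)) = 14660/(-10081 + ((455/12667)*(1/7247) - 9847/8809)) = 14660/(-10081 + (455/91797749 - 9847/8809)) = 14660/(-10081 - 903928426308/808646370941) = 14660/(-8152867993882529/808646370941) = 14660*(-808646370941/8152867993882529) = -11854755797995060/8152867993882529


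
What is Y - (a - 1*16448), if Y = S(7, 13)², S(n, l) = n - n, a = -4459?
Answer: 20907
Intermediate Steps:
S(n, l) = 0
Y = 0 (Y = 0² = 0)
Y - (a - 1*16448) = 0 - (-4459 - 1*16448) = 0 - (-4459 - 16448) = 0 - 1*(-20907) = 0 + 20907 = 20907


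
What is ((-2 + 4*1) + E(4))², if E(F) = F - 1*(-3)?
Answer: 81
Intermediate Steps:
E(F) = 3 + F (E(F) = F + 3 = 3 + F)
((-2 + 4*1) + E(4))² = ((-2 + 4*1) + (3 + 4))² = ((-2 + 4) + 7)² = (2 + 7)² = 9² = 81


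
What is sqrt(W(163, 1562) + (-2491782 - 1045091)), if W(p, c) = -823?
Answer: 4*I*sqrt(221106) ≈ 1880.9*I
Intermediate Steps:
sqrt(W(163, 1562) + (-2491782 - 1045091)) = sqrt(-823 + (-2491782 - 1045091)) = sqrt(-823 - 3536873) = sqrt(-3537696) = 4*I*sqrt(221106)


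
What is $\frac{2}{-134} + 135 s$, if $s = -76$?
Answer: $- \frac{687421}{67} \approx -10260.0$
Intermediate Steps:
$\frac{2}{-134} + 135 s = \frac{2}{-134} + 135 \left(-76\right) = 2 \left(- \frac{1}{134}\right) - 10260 = - \frac{1}{67} - 10260 = - \frac{687421}{67}$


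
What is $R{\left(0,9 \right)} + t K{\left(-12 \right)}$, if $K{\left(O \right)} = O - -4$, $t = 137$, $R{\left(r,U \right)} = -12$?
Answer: $-1108$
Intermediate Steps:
$K{\left(O \right)} = 4 + O$ ($K{\left(O \right)} = O + 4 = 4 + O$)
$R{\left(0,9 \right)} + t K{\left(-12 \right)} = -12 + 137 \left(4 - 12\right) = -12 + 137 \left(-8\right) = -12 - 1096 = -1108$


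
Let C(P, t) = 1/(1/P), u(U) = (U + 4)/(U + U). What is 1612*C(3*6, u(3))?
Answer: 29016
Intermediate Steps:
u(U) = (4 + U)/(2*U) (u(U) = (4 + U)/((2*U)) = (4 + U)*(1/(2*U)) = (4 + U)/(2*U))
C(P, t) = P
1612*C(3*6, u(3)) = 1612*(3*6) = 1612*18 = 29016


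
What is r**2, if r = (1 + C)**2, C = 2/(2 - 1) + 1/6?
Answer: 130321/1296 ≈ 100.56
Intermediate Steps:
C = 13/6 (C = 2/1 + 1*(1/6) = 2*1 + 1/6 = 2 + 1/6 = 13/6 ≈ 2.1667)
r = 361/36 (r = (1 + 13/6)**2 = (19/6)**2 = 361/36 ≈ 10.028)
r**2 = (361/36)**2 = 130321/1296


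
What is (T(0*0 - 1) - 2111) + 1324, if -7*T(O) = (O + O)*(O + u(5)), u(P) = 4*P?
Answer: -5471/7 ≈ -781.57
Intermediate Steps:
T(O) = -2*O*(20 + O)/7 (T(O) = -(O + O)*(O + 4*5)/7 = -2*O*(O + 20)/7 = -2*O*(20 + O)/7)
(T(0*0 - 1) - 2111) + 1324 = (-2*(0*0 - 1)*(20 + (0*0 - 1))/7 - 2111) + 1324 = (-2*(0 - 1)*(20 + (0 - 1))/7 - 2111) + 1324 = (-2/7*(-1)*(20 - 1) - 2111) + 1324 = (-2/7*(-1)*19 - 2111) + 1324 = (38/7 - 2111) + 1324 = -14739/7 + 1324 = -5471/7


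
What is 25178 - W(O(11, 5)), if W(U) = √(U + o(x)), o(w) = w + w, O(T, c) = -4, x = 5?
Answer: 25178 - √6 ≈ 25176.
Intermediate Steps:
o(w) = 2*w
W(U) = √(10 + U) (W(U) = √(U + 2*5) = √(U + 10) = √(10 + U))
25178 - W(O(11, 5)) = 25178 - √(10 - 4) = 25178 - √6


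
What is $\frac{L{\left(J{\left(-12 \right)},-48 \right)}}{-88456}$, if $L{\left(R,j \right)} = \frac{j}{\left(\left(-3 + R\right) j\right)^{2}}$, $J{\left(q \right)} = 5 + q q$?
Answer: $\frac{1}{90505348608} \approx 1.1049 \cdot 10^{-11}$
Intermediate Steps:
$J{\left(q \right)} = 5 + q^{2}$
$L{\left(R,j \right)} = \frac{1}{j \left(-3 + R\right)^{2}}$ ($L{\left(R,j \right)} = \frac{j}{\left(j \left(-3 + R\right)\right)^{2}} = \frac{j}{j^{2} \left(-3 + R\right)^{2}} = j \frac{1}{j^{2} \left(-3 + R\right)^{2}} = \frac{1}{j \left(-3 + R\right)^{2}}$)
$\frac{L{\left(J{\left(-12 \right)},-48 \right)}}{-88456} = \frac{\frac{1}{-48} \frac{1}{\left(-3 + \left(5 + \left(-12\right)^{2}\right)\right)^{2}}}{-88456} = - \frac{1}{48 \left(-3 + \left(5 + 144\right)\right)^{2}} \left(- \frac{1}{88456}\right) = - \frac{1}{48 \left(-3 + 149\right)^{2}} \left(- \frac{1}{88456}\right) = - \frac{1}{48 \cdot 21316} \left(- \frac{1}{88456}\right) = \left(- \frac{1}{48}\right) \frac{1}{21316} \left(- \frac{1}{88456}\right) = \left(- \frac{1}{1023168}\right) \left(- \frac{1}{88456}\right) = \frac{1}{90505348608}$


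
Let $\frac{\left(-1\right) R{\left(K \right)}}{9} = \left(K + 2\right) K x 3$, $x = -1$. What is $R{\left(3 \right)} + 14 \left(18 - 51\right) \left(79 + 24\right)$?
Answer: $-47181$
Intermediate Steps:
$R{\left(K \right)} = 27 K \left(2 + K\right)$ ($R{\left(K \right)} = - 9 \left(K + 2\right) K \left(-1\right) 3 = - 9 \left(2 + K\right) - K 3 = - 9 \left(2 + K\right) \left(- 3 K\right) = - 9 \left(- 3 K \left(2 + K\right)\right) = 27 K \left(2 + K\right)$)
$R{\left(3 \right)} + 14 \left(18 - 51\right) \left(79 + 24\right) = 27 \cdot 3 \left(2 + 3\right) + 14 \left(18 - 51\right) \left(79 + 24\right) = 27 \cdot 3 \cdot 5 + 14 \left(\left(-33\right) 103\right) = 405 + 14 \left(-3399\right) = 405 - 47586 = -47181$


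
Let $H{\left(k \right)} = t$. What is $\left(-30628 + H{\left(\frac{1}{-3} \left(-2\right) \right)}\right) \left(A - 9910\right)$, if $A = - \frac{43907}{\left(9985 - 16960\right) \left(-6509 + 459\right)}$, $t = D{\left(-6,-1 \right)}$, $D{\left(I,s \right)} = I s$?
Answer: $\frac{6402901829247577}{21099375} \approx 3.0346 \cdot 10^{8}$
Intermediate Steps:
$t = 6$ ($t = \left(-6\right) \left(-1\right) = 6$)
$H{\left(k \right)} = 6$
$A = - \frac{43907}{42198750}$ ($A = - \frac{43907}{\left(-6975\right) \left(-6050\right)} = - \frac{43907}{42198750} \approx -0.0010405$)
$\left(-30628 + H{\left(\frac{1}{-3} \left(-2\right) \right)}\right) \left(A - 9910\right) = \left(-30628 + 6\right) \left(- \frac{43907}{42198750} - 9910\right) = \left(-30622\right) \left(- \frac{418189656407}{42198750}\right) = \frac{6402901829247577}{21099375}$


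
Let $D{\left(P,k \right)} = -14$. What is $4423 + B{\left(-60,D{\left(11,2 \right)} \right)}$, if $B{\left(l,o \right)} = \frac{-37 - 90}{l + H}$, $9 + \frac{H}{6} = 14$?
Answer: $\frac{132817}{30} \approx 4427.2$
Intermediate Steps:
$H = 30$ ($H = -54 + 6 \cdot 14 = -54 + 84 = 30$)
$B{\left(l,o \right)} = - \frac{127}{30 + l}$ ($B{\left(l,o \right)} = \frac{-37 - 90}{l + 30} = - \frac{127}{30 + l}$)
$4423 + B{\left(-60,D{\left(11,2 \right)} \right)} = 4423 - \frac{127}{30 - 60} = 4423 - \frac{127}{-30} = 4423 - - \frac{127}{30} = 4423 + \frac{127}{30} = \frac{132817}{30}$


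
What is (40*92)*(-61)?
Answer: -224480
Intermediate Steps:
(40*92)*(-61) = 3680*(-61) = -224480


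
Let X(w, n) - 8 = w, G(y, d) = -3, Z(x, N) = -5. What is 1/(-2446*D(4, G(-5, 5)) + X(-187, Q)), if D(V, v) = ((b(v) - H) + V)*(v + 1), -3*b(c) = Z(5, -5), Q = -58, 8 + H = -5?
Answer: 3/273415 ≈ 1.0972e-5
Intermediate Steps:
H = -13 (H = -8 - 5 = -13)
X(w, n) = 8 + w
b(c) = 5/3 (b(c) = -⅓*(-5) = 5/3)
D(V, v) = (1 + v)*(44/3 + V) (D(V, v) = ((5/3 - 1*(-13)) + V)*(v + 1) = ((5/3 + 13) + V)*(1 + v) = (44/3 + V)*(1 + v) = (1 + v)*(44/3 + V))
1/(-2446*D(4, G(-5, 5)) + X(-187, Q)) = 1/(-2446*(44/3 + 4 + (44/3)*(-3) + 4*(-3)) + (8 - 187)) = 1/(-2446*(44/3 + 4 - 44 - 12) - 179) = 1/(-2446*(-112/3) - 179) = 1/(273952/3 - 179) = 1/(273415/3) = 3/273415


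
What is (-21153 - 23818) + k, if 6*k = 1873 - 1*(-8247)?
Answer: -129853/3 ≈ -43284.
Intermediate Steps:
k = 5060/3 (k = (1873 - 1*(-8247))/6 = (1873 + 8247)/6 = (⅙)*10120 = 5060/3 ≈ 1686.7)
(-21153 - 23818) + k = (-21153 - 23818) + 5060/3 = -44971 + 5060/3 = -129853/3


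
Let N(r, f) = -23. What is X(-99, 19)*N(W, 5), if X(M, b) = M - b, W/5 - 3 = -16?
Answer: 2714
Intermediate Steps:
W = -65 (W = 15 + 5*(-16) = 15 - 80 = -65)
X(-99, 19)*N(W, 5) = (-99 - 1*19)*(-23) = (-99 - 19)*(-23) = -118*(-23) = 2714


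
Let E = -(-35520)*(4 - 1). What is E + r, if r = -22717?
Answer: 83843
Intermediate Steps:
E = 106560 (E = -(-35520)*3 = -7104*(-15) = 106560)
E + r = 106560 - 22717 = 83843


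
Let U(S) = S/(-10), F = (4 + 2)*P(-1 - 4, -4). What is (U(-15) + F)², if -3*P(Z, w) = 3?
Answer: 81/4 ≈ 20.250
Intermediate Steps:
P(Z, w) = -1 (P(Z, w) = -⅓*3 = -1)
F = -6 (F = (4 + 2)*(-1) = 6*(-1) = -6)
U(S) = -S/10 (U(S) = S*(-⅒) = -S/10)
(U(-15) + F)² = (-⅒*(-15) - 6)² = (3/2 - 6)² = (-9/2)² = 81/4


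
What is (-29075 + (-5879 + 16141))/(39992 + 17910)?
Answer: -18813/57902 ≈ -0.32491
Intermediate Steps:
(-29075 + (-5879 + 16141))/(39992 + 17910) = (-29075 + 10262)/57902 = -18813*1/57902 = -18813/57902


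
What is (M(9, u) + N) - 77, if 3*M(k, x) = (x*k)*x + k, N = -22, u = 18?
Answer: 876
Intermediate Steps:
M(k, x) = k/3 + k*x²/3 (M(k, x) = ((x*k)*x + k)/3 = ((k*x)*x + k)/3 = (k*x² + k)/3 = (k + k*x²)/3 = k/3 + k*x²/3)
(M(9, u) + N) - 77 = ((⅓)*9*(1 + 18²) - 22) - 77 = ((⅓)*9*(1 + 324) - 22) - 77 = ((⅓)*9*325 - 22) - 77 = (975 - 22) - 77 = 953 - 77 = 876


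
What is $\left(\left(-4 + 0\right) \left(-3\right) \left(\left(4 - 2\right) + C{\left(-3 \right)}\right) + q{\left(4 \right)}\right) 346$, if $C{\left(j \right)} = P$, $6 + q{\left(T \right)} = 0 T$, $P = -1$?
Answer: $2076$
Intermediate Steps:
$q{\left(T \right)} = -6$ ($q{\left(T \right)} = -6 + 0 T = -6 + 0 = -6$)
$C{\left(j \right)} = -1$
$\left(\left(-4 + 0\right) \left(-3\right) \left(\left(4 - 2\right) + C{\left(-3 \right)}\right) + q{\left(4 \right)}\right) 346 = \left(\left(-4 + 0\right) \left(-3\right) \left(\left(4 - 2\right) - 1\right) - 6\right) 346 = \left(\left(-4\right) \left(-3\right) \left(2 - 1\right) - 6\right) 346 = \left(12 \cdot 1 - 6\right) 346 = \left(12 - 6\right) 346 = 6 \cdot 346 = 2076$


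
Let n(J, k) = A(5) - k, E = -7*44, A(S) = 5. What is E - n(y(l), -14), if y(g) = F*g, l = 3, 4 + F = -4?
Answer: -327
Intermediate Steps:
F = -8 (F = -4 - 4 = -8)
y(g) = -8*g
E = -308
n(J, k) = 5 - k
E - n(y(l), -14) = -308 - (5 - 1*(-14)) = -308 - (5 + 14) = -308 - 1*19 = -308 - 19 = -327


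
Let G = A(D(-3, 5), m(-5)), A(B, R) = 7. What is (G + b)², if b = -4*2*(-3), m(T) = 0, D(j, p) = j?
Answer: 961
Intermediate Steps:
b = 24 (b = -8*(-3) = 24)
G = 7
(G + b)² = (7 + 24)² = 31² = 961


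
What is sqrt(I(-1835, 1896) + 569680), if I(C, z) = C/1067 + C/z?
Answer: sqrt(582873669868727490)/1011516 ≈ 754.77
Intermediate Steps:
I(C, z) = C/1067 + C/z (I(C, z) = C*(1/1067) + C/z = C/1067 + C/z)
sqrt(I(-1835, 1896) + 569680) = sqrt(((1/1067)*(-1835) - 1835/1896) + 569680) = sqrt((-1835/1067 - 1835*1/1896) + 569680) = sqrt((-1835/1067 - 1835/1896) + 569680) = sqrt(-5437105/2023032 + 569680) = sqrt(1152475432655/2023032) = sqrt(582873669868727490)/1011516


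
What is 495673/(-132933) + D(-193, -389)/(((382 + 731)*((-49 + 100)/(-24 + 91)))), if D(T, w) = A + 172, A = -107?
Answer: -9185654428/2515225293 ≈ -3.6520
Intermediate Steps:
D(T, w) = 65 (D(T, w) = -107 + 172 = 65)
495673/(-132933) + D(-193, -389)/(((382 + 731)*((-49 + 100)/(-24 + 91)))) = 495673/(-132933) + 65/(((382 + 731)*((-49 + 100)/(-24 + 91)))) = 495673*(-1/132933) + 65/((1113*(51/67))) = -495673/132933 + 65/((1113*(51*(1/67)))) = -495673/132933 + 65/((1113*(51/67))) = -495673/132933 + 65/(56763/67) = -495673/132933 + 65*(67/56763) = -495673/132933 + 4355/56763 = -9185654428/2515225293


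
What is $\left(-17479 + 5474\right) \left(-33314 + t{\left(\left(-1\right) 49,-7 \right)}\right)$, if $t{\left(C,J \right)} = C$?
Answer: $400522815$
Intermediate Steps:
$\left(-17479 + 5474\right) \left(-33314 + t{\left(\left(-1\right) 49,-7 \right)}\right) = \left(-17479 + 5474\right) \left(-33314 - 49\right) = - 12005 \left(-33314 - 49\right) = \left(-12005\right) \left(-33363\right) = 400522815$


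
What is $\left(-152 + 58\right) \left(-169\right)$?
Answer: $15886$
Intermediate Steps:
$\left(-152 + 58\right) \left(-169\right) = \left(-94\right) \left(-169\right) = 15886$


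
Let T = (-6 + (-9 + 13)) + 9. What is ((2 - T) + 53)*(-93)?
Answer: -4464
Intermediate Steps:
T = 7 (T = (-6 + 4) + 9 = -2 + 9 = 7)
((2 - T) + 53)*(-93) = ((2 - 1*7) + 53)*(-93) = ((2 - 7) + 53)*(-93) = (-5 + 53)*(-93) = 48*(-93) = -4464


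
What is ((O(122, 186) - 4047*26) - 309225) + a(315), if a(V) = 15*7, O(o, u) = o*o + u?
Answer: -399272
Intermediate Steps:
O(o, u) = u + o² (O(o, u) = o² + u = u + o²)
a(V) = 105
((O(122, 186) - 4047*26) - 309225) + a(315) = (((186 + 122²) - 4047*26) - 309225) + 105 = (((186 + 14884) - 105222) - 309225) + 105 = ((15070 - 105222) - 309225) + 105 = (-90152 - 309225) + 105 = -399377 + 105 = -399272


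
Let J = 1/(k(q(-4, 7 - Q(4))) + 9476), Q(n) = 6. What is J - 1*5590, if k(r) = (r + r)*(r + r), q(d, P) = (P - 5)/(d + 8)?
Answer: -52993199/9480 ≈ -5590.0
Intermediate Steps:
q(d, P) = (-5 + P)/(8 + d)
k(r) = 4*r**2 (k(r) = (2*r)*(2*r) = 4*r**2)
J = 1/9480 (J = 1/(4*((-5 + (7 - 1*6))/(8 - 4))**2 + 9476) = 1/(4*((-5 + (7 - 6))/4)**2 + 9476) = 1/(4*((-5 + 1)/4)**2 + 9476) = 1/(4*((1/4)*(-4))**2 + 9476) = 1/(4*(-1)**2 + 9476) = 1/(4*1 + 9476) = 1/(4 + 9476) = 1/9480 ≈ 0.00010549)
J - 1*5590 = 1/9480 - 1*5590 = 1/9480 - 5590 = -52993199/9480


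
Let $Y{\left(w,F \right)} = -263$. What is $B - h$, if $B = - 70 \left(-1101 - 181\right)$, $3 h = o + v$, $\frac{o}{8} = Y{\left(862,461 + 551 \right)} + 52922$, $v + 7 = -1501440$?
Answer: $\frac{1349395}{3} \approx 4.498 \cdot 10^{5}$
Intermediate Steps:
$v = -1501447$ ($v = -7 - 1501440 = -1501447$)
$o = 421272$ ($o = 8 \left(-263 + 52922\right) = 8 \cdot 52659 = 421272$)
$h = - \frac{1080175}{3}$ ($h = \frac{421272 - 1501447}{3} = \frac{1}{3} \left(-1080175\right) = - \frac{1080175}{3} \approx -3.6006 \cdot 10^{5}$)
$B = 89740$ ($B = - 70 \left(-1101 - 181\right) = \left(-70\right) \left(-1282\right) = 89740$)
$B - h = 89740 - - \frac{1080175}{3} = 89740 + \frac{1080175}{3} = \frac{1349395}{3}$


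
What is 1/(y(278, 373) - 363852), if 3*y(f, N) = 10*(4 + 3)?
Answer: -3/1091486 ≈ -2.7485e-6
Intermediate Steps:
y(f, N) = 70/3 (y(f, N) = (10*(4 + 3))/3 = (10*7)/3 = (1/3)*70 = 70/3)
1/(y(278, 373) - 363852) = 1/(70/3 - 363852) = 1/(-1091486/3) = -3/1091486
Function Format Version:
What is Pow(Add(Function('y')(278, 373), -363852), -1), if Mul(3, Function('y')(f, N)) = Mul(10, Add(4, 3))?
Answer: Rational(-3, 1091486) ≈ -2.7485e-6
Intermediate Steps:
Function('y')(f, N) = Rational(70, 3) (Function('y')(f, N) = Mul(Rational(1, 3), Mul(10, Add(4, 3))) = Mul(Rational(1, 3), Mul(10, 7)) = Mul(Rational(1, 3), 70) = Rational(70, 3))
Pow(Add(Function('y')(278, 373), -363852), -1) = Pow(Add(Rational(70, 3), -363852), -1) = Pow(Rational(-1091486, 3), -1) = Rational(-3, 1091486)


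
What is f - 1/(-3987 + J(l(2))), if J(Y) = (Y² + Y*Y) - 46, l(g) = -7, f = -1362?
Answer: -5359469/3935 ≈ -1362.0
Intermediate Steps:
J(Y) = -46 + 2*Y² (J(Y) = (Y² + Y²) - 46 = 2*Y² - 46 = -46 + 2*Y²)
f - 1/(-3987 + J(l(2))) = -1362 - 1/(-3987 + (-46 + 2*(-7)²)) = -1362 - 1/(-3987 + (-46 + 2*49)) = -1362 - 1/(-3987 + (-46 + 98)) = -1362 - 1/(-3987 + 52) = -1362 - 1/(-3935) = -1362 - 1*(-1/3935) = -1362 + 1/3935 = -5359469/3935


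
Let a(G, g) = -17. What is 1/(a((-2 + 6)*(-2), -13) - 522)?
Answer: -1/539 ≈ -0.0018553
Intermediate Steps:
1/(a((-2 + 6)*(-2), -13) - 522) = 1/(-17 - 522) = 1/(-539) = -1/539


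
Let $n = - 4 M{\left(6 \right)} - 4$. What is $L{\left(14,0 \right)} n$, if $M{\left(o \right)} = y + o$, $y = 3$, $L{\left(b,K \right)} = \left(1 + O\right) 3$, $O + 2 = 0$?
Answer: $120$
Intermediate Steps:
$O = -2$ ($O = -2 + 0 = -2$)
$L{\left(b,K \right)} = -3$ ($L{\left(b,K \right)} = \left(1 - 2\right) 3 = \left(-1\right) 3 = -3$)
$M{\left(o \right)} = 3 + o$
$n = -40$ ($n = - 4 \left(3 + 6\right) - 4 = - 4 \cdot 9 - 4 = \left(-1\right) 36 - 4 = -36 - 4 = -40$)
$L{\left(14,0 \right)} n = \left(-3\right) \left(-40\right) = 120$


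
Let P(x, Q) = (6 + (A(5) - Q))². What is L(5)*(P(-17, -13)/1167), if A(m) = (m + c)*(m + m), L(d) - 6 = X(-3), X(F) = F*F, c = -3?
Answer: 7605/389 ≈ 19.550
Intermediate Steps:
X(F) = F²
L(d) = 15 (L(d) = 6 + (-3)² = 6 + 9 = 15)
A(m) = 2*m*(-3 + m) (A(m) = (m - 3)*(m + m) = (-3 + m)*(2*m) = 2*m*(-3 + m))
P(x, Q) = (26 - Q)² (P(x, Q) = (6 + (2*5*(-3 + 5) - Q))² = (6 + (2*5*2 - Q))² = (6 + (20 - Q))² = (26 - Q)²)
L(5)*(P(-17, -13)/1167) = 15*((26 - 1*(-13))²/1167) = 15*((26 + 13)²*(1/1167)) = 15*(39²*(1/1167)) = 15*(1521*(1/1167)) = 15*(507/389) = 7605/389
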